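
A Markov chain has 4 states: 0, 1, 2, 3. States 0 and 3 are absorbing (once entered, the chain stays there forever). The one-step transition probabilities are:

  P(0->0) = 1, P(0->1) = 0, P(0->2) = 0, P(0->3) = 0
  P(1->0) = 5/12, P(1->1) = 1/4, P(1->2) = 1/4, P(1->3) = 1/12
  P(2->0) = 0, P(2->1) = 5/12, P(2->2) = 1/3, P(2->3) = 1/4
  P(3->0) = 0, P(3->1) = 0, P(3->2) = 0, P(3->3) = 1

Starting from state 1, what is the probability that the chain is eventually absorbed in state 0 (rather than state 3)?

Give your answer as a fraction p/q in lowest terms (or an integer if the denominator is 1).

Answer: 40/57

Derivation:
Let a_i = P(absorbed in 0 | start in state i).
Boundary conditions: a_0 = 1, a_3 = 0.
For each transient state i, a_i = sum_j P(i->j) * a_j:
  a_1 = 5/12*a_0 + 1/4*a_1 + 1/4*a_2 + 1/12*a_3
  a_2 = 0*a_0 + 5/12*a_1 + 1/3*a_2 + 1/4*a_3

Substituting a_0 = 1 and a_3 = 0, rearrange to (I - Q) a = r where r[i] = P(i -> 0):
  [3/4, -1/4] . (a_1, a_2) = 5/12
  [-5/12, 2/3] . (a_1, a_2) = 0

Solving yields:
  a_1 = 40/57
  a_2 = 25/57

Starting state is 1, so the absorption probability is a_1 = 40/57.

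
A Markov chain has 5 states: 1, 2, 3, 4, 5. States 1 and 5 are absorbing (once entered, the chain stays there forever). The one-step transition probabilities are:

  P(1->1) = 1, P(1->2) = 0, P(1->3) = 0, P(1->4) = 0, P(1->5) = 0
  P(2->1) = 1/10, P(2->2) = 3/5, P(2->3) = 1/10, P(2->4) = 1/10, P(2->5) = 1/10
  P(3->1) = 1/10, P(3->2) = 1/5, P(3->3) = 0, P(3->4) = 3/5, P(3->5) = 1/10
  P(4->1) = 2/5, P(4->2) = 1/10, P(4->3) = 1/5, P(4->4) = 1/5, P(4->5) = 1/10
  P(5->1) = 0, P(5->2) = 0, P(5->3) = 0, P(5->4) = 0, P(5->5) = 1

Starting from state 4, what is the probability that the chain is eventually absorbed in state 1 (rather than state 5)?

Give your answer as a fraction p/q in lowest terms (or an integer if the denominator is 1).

Answer: 175/236

Derivation:
Let a_i = P(absorbed in 1 | start in state i).
Boundary conditions: a_1 = 1, a_5 = 0.
For each transient state i, a_i = sum_j P(i->j) * a_j:
  a_2 = 1/10*a_1 + 3/5*a_2 + 1/10*a_3 + 1/10*a_4 + 1/10*a_5
  a_3 = 1/10*a_1 + 1/5*a_2 + 0*a_3 + 3/5*a_4 + 1/10*a_5
  a_4 = 2/5*a_1 + 1/10*a_2 + 1/5*a_3 + 1/5*a_4 + 1/10*a_5

Substituting a_1 = 1 and a_5 = 0, rearrange to (I - Q) a = r where r[i] = P(i -> 1):
  [2/5, -1/10, -1/10] . (a_2, a_3, a_4) = 1/10
  [-1/5, 1, -3/5] . (a_2, a_3, a_4) = 1/10
  [-1/10, -1/5, 4/5] . (a_2, a_3, a_4) = 2/5

Solving yields:
  a_2 = 71/118
  a_3 = 157/236
  a_4 = 175/236

Starting state is 4, so the absorption probability is a_4 = 175/236.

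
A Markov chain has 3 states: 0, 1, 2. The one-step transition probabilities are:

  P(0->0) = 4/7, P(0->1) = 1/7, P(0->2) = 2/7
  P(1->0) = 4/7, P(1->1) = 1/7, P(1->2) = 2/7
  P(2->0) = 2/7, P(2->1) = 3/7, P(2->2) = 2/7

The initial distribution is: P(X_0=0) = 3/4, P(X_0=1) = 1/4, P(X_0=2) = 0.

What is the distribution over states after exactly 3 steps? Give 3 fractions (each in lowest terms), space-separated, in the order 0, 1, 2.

Answer: 24/49 11/49 2/7

Derivation:
Propagating the distribution step by step (d_{t+1} = d_t * P):
d_0 = (0=3/4, 1=1/4, 2=0)
  d_1[0] = 3/4*4/7 + 1/4*4/7 + 0*2/7 = 4/7
  d_1[1] = 3/4*1/7 + 1/4*1/7 + 0*3/7 = 1/7
  d_1[2] = 3/4*2/7 + 1/4*2/7 + 0*2/7 = 2/7
d_1 = (0=4/7, 1=1/7, 2=2/7)
  d_2[0] = 4/7*4/7 + 1/7*4/7 + 2/7*2/7 = 24/49
  d_2[1] = 4/7*1/7 + 1/7*1/7 + 2/7*3/7 = 11/49
  d_2[2] = 4/7*2/7 + 1/7*2/7 + 2/7*2/7 = 2/7
d_2 = (0=24/49, 1=11/49, 2=2/7)
  d_3[0] = 24/49*4/7 + 11/49*4/7 + 2/7*2/7 = 24/49
  d_3[1] = 24/49*1/7 + 11/49*1/7 + 2/7*3/7 = 11/49
  d_3[2] = 24/49*2/7 + 11/49*2/7 + 2/7*2/7 = 2/7
d_3 = (0=24/49, 1=11/49, 2=2/7)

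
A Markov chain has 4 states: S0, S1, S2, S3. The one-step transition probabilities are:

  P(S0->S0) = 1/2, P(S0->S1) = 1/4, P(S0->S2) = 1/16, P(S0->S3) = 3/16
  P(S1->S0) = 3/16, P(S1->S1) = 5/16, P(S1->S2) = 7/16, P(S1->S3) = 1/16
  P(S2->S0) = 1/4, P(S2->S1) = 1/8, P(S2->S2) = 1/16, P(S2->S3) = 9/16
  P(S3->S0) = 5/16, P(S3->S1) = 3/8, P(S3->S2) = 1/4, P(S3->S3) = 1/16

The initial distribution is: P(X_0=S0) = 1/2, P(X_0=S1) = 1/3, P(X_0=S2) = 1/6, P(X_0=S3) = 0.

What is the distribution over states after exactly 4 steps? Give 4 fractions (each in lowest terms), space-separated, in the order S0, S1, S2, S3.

Answer: 32279/98304 26237/98304 411/2048 5015/24576

Derivation:
Propagating the distribution step by step (d_{t+1} = d_t * P):
d_0 = (S0=1/2, S1=1/3, S2=1/6, S3=0)
  d_1[S0] = 1/2*1/2 + 1/3*3/16 + 1/6*1/4 + 0*5/16 = 17/48
  d_1[S1] = 1/2*1/4 + 1/3*5/16 + 1/6*1/8 + 0*3/8 = 1/4
  d_1[S2] = 1/2*1/16 + 1/3*7/16 + 1/6*1/16 + 0*1/4 = 3/16
  d_1[S3] = 1/2*3/16 + 1/3*1/16 + 1/6*9/16 + 0*1/16 = 5/24
d_1 = (S0=17/48, S1=1/4, S2=3/16, S3=5/24)
  d_2[S0] = 17/48*1/2 + 1/4*3/16 + 3/16*1/4 + 5/24*5/16 = 43/128
  d_2[S1] = 17/48*1/4 + 1/4*5/16 + 3/16*1/8 + 5/24*3/8 = 103/384
  d_2[S2] = 17/48*1/16 + 1/4*7/16 + 3/16*1/16 + 5/24*1/4 = 25/128
  d_2[S3] = 17/48*3/16 + 1/4*1/16 + 3/16*9/16 + 5/24*1/16 = 77/384
d_2 = (S0=43/128, S1=103/384, S2=25/128, S3=77/384)
  d_3[S0] = 43/128*1/2 + 103/384*3/16 + 25/128*1/4 + 77/384*5/16 = 1013/3072
  d_3[S1] = 43/128*1/4 + 103/384*5/16 + 25/128*1/8 + 77/384*3/8 = 1643/6144
  d_3[S2] = 43/128*1/16 + 103/384*7/16 + 25/128*1/16 + 77/384*1/4 = 411/2048
  d_3[S3] = 43/128*3/16 + 103/384*1/16 + 25/128*9/16 + 77/384*1/16 = 207/1024
d_3 = (S0=1013/3072, S1=1643/6144, S2=411/2048, S3=207/1024)
  d_4[S0] = 1013/3072*1/2 + 1643/6144*3/16 + 411/2048*1/4 + 207/1024*5/16 = 32279/98304
  d_4[S1] = 1013/3072*1/4 + 1643/6144*5/16 + 411/2048*1/8 + 207/1024*3/8 = 26237/98304
  d_4[S2] = 1013/3072*1/16 + 1643/6144*7/16 + 411/2048*1/16 + 207/1024*1/4 = 411/2048
  d_4[S3] = 1013/3072*3/16 + 1643/6144*1/16 + 411/2048*9/16 + 207/1024*1/16 = 5015/24576
d_4 = (S0=32279/98304, S1=26237/98304, S2=411/2048, S3=5015/24576)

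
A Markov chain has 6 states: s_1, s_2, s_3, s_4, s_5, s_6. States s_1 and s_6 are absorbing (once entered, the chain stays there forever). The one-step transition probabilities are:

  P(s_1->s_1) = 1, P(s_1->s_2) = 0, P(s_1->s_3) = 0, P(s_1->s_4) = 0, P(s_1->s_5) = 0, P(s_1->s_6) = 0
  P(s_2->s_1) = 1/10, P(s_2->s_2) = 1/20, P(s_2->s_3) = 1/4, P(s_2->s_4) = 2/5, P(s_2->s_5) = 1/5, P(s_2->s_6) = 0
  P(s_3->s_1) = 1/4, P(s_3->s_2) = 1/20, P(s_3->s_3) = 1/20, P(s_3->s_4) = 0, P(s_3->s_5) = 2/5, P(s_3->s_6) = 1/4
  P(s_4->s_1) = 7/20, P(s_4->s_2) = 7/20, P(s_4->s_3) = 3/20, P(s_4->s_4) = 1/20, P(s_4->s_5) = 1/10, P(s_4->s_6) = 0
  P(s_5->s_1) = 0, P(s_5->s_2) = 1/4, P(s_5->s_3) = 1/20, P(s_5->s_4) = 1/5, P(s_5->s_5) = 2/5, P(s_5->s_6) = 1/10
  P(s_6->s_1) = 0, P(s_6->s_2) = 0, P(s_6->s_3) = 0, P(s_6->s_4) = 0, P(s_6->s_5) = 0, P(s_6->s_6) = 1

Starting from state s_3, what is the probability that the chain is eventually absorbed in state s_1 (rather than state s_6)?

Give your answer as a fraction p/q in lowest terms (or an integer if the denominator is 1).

Answer: 1523/2757

Derivation:
Let a_i = P(absorbed in s_1 | start in state i).
Boundary conditions: a_s_1 = 1, a_s_6 = 0.
For each transient state i, a_i = sum_j P(i->j) * a_j:
  a_s_2 = 1/10*a_s_1 + 1/20*a_s_2 + 1/4*a_s_3 + 2/5*a_s_4 + 1/5*a_s_5 + 0*a_s_6
  a_s_3 = 1/4*a_s_1 + 1/20*a_s_2 + 1/20*a_s_3 + 0*a_s_4 + 2/5*a_s_5 + 1/4*a_s_6
  a_s_4 = 7/20*a_s_1 + 7/20*a_s_2 + 3/20*a_s_3 + 1/20*a_s_4 + 1/10*a_s_5 + 0*a_s_6
  a_s_5 = 0*a_s_1 + 1/4*a_s_2 + 1/20*a_s_3 + 1/5*a_s_4 + 2/5*a_s_5 + 1/10*a_s_6

Substituting a_s_1 = 1 and a_s_6 = 0, rearrange to (I - Q) a = r where r[i] = P(i -> s_1):
  [19/20, -1/4, -2/5, -1/5] . (a_s_2, a_s_3, a_s_4, a_s_5) = 1/10
  [-1/20, 19/20, 0, -2/5] . (a_s_2, a_s_3, a_s_4, a_s_5) = 1/4
  [-7/20, -3/20, 19/20, -1/10] . (a_s_2, a_s_3, a_s_4, a_s_5) = 7/20
  [-1/4, -1/20, -1/5, 3/5] . (a_s_2, a_s_3, a_s_4, a_s_5) = 0

Solving yields:
  a_s_2 = 1942/2757
  a_s_3 = 1523/2757
  a_s_4 = 4291/5514
  a_s_5 = 6605/11028

Starting state is s_3, so the absorption probability is a_s_3 = 1523/2757.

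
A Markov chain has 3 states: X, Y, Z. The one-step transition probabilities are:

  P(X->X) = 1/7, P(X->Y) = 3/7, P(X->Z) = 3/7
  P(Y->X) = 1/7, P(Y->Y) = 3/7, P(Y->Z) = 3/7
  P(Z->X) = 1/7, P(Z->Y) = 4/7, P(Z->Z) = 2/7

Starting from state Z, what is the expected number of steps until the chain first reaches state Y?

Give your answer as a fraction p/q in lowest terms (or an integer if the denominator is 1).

Let h_i = expected steps to first reach Y from state i.
Boundary: h_Y = 0.
First-step equations for the other states:
  h_X = 1 + 1/7*h_X + 3/7*h_Y + 3/7*h_Z
  h_Z = 1 + 1/7*h_X + 4/7*h_Y + 2/7*h_Z

Substituting h_Y = 0 and rearranging gives the linear system (I - Q) h = 1:
  [6/7, -3/7] . (h_X, h_Z) = 1
  [-1/7, 5/7] . (h_X, h_Z) = 1

Solving yields:
  h_X = 56/27
  h_Z = 49/27

Starting state is Z, so the expected hitting time is h_Z = 49/27.

Answer: 49/27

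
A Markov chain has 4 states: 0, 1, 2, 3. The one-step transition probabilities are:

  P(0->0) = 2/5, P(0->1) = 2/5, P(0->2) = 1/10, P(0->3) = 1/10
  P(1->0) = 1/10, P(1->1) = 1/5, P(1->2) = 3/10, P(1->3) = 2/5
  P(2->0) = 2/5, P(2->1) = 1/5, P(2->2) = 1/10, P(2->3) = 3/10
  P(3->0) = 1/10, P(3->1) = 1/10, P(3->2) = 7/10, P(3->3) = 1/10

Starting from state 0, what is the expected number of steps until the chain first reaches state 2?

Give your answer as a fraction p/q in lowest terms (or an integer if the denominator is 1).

Answer: 1290/347

Derivation:
Let h_i = expected steps to first reach 2 from state i.
Boundary: h_2 = 0.
First-step equations for the other states:
  h_0 = 1 + 2/5*h_0 + 2/5*h_1 + 1/10*h_2 + 1/10*h_3
  h_1 = 1 + 1/10*h_0 + 1/5*h_1 + 3/10*h_2 + 2/5*h_3
  h_3 = 1 + 1/10*h_0 + 1/10*h_1 + 7/10*h_2 + 1/10*h_3

Substituting h_2 = 0 and rearranging gives the linear system (I - Q) h = 1:
  [3/5, -2/5, -1/10] . (h_0, h_1, h_3) = 1
  [-1/10, 4/5, -2/5] . (h_0, h_1, h_3) = 1
  [-1/10, -1/10, 9/10] . (h_0, h_1, h_3) = 1

Solving yields:
  h_0 = 1290/347
  h_1 = 910/347
  h_3 = 630/347

Starting state is 0, so the expected hitting time is h_0 = 1290/347.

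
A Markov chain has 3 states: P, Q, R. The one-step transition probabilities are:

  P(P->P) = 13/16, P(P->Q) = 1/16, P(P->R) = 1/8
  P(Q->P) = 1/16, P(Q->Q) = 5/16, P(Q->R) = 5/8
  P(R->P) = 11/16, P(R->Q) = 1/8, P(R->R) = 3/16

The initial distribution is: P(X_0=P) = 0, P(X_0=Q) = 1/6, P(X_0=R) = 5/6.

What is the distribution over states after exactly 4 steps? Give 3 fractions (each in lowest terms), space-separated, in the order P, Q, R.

Propagating the distribution step by step (d_{t+1} = d_t * P):
d_0 = (P=0, Q=1/6, R=5/6)
  d_1[P] = 0*13/16 + 1/6*1/16 + 5/6*11/16 = 7/12
  d_1[Q] = 0*1/16 + 1/6*5/16 + 5/6*1/8 = 5/32
  d_1[R] = 0*1/8 + 1/6*5/8 + 5/6*3/16 = 25/96
d_1 = (P=7/12, Q=5/32, R=25/96)
  d_2[P] = 7/12*13/16 + 5/32*1/16 + 25/96*11/16 = 509/768
  d_2[Q] = 7/12*1/16 + 5/32*5/16 + 25/96*1/8 = 181/1536
  d_2[R] = 7/12*1/8 + 5/32*5/8 + 25/96*3/16 = 337/1536
d_2 = (P=509/768, Q=181/1536, R=337/1536)
  d_3[P] = 509/768*13/16 + 181/1536*1/16 + 337/1536*11/16 = 8561/12288
  d_3[Q] = 509/768*1/16 + 181/1536*5/16 + 337/1536*1/8 = 2597/24576
  d_3[R] = 509/768*1/8 + 181/1536*5/8 + 337/1536*3/16 = 1619/8192
d_3 = (P=8561/12288, Q=2597/24576, R=1619/8192)
  d_4[P] = 8561/12288*13/16 + 2597/24576*1/16 + 1619/8192*11/16 = 46435/65536
  d_4[Q] = 8561/12288*1/16 + 2597/24576*5/16 + 1619/8192*1/8 = 39821/393216
  d_4[R] = 8561/12288*1/8 + 2597/24576*5/8 + 1619/8192*3/16 = 74785/393216
d_4 = (P=46435/65536, Q=39821/393216, R=74785/393216)

Answer: 46435/65536 39821/393216 74785/393216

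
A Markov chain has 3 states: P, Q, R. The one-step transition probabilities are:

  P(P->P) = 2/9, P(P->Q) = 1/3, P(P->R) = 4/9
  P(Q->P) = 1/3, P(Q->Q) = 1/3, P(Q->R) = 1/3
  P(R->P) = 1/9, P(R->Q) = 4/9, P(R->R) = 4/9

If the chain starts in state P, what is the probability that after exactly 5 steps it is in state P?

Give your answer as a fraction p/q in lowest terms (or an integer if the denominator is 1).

Answer: 12962/59049

Derivation:
Computing P^5 by repeated multiplication:
P^1 =
  P: [2/9, 1/3, 4/9]
  Q: [1/3, 1/3, 1/3]
  R: [1/9, 4/9, 4/9]
P^2 =
  P: [17/81, 31/81, 11/27]
  Q: [2/9, 10/27, 11/27]
  R: [2/9, 31/81, 32/81]
P^3 =
  P: [160/729, 92/243, 293/729]
  Q: [53/243, 92/243, 98/243]
  R: [161/729, 275/729, 293/729]
P^4 =
  P: [1441/6561, 2480/6561, 880/2187]
  Q: [160/729, 827/2187, 880/2187]
  R: [160/729, 2480/6561, 2641/6561]
P^5 =
  P: [12962/59049, 7441/19683, 23764/59049]
  Q: [4321/19683, 7441/19683, 7921/19683]
  R: [12961/59049, 22324/59049, 23764/59049]

(P^5)[P -> P] = 12962/59049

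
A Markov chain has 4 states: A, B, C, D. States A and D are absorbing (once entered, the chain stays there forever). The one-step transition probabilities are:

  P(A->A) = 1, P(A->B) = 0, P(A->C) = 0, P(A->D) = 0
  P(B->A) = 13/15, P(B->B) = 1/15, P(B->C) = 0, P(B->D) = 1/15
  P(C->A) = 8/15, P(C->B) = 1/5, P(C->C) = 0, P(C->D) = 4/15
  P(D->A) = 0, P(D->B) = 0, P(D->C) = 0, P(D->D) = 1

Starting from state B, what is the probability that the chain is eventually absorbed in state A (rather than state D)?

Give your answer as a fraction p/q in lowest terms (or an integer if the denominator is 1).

Let a_i = P(absorbed in A | start in state i).
Boundary conditions: a_A = 1, a_D = 0.
For each transient state i, a_i = sum_j P(i->j) * a_j:
  a_B = 13/15*a_A + 1/15*a_B + 0*a_C + 1/15*a_D
  a_C = 8/15*a_A + 1/5*a_B + 0*a_C + 4/15*a_D

Substituting a_A = 1 and a_D = 0, rearrange to (I - Q) a = r where r[i] = P(i -> A):
  [14/15, 0] . (a_B, a_C) = 13/15
  [-1/5, 1] . (a_B, a_C) = 8/15

Solving yields:
  a_B = 13/14
  a_C = 151/210

Starting state is B, so the absorption probability is a_B = 13/14.

Answer: 13/14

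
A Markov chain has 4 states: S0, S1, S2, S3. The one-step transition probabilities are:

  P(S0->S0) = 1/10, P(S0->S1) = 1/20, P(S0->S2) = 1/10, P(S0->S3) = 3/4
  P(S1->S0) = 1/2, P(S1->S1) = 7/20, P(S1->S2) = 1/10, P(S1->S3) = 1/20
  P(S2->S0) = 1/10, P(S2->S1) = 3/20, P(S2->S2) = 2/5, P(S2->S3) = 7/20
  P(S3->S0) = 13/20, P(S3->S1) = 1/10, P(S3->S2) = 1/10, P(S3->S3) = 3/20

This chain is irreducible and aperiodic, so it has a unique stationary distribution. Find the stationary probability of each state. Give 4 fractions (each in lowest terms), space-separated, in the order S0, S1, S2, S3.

The stationary distribution satisfies pi = pi * P, i.e.:
  pi_S0 = 1/10*pi_S0 + 1/2*pi_S1 + 1/10*pi_S2 + 13/20*pi_S3
  pi_S1 = 1/20*pi_S0 + 7/20*pi_S1 + 3/20*pi_S2 + 1/10*pi_S3
  pi_S2 = 1/10*pi_S0 + 1/10*pi_S1 + 2/5*pi_S2 + 1/10*pi_S3
  pi_S3 = 3/4*pi_S0 + 1/20*pi_S1 + 7/20*pi_S2 + 3/20*pi_S3
with normalization: pi_S0 + pi_S1 + pi_S2 + pi_S3 = 1.

Using the first 3 balance equations plus normalization, the linear system A*pi = b is:
  [-9/10, 1/2, 1/10, 13/20] . pi = 0
  [1/20, -13/20, 3/20, 1/10] . pi = 0
  [1/10, 1/10, -3/5, 1/10] . pi = 0
  [1, 1, 1, 1] . pi = 1

Solving yields:
  pi_S0 = 5/14
  pi_S1 = 5/42
  pi_S2 = 1/7
  pi_S3 = 8/21

Verification (pi * P):
  5/14*1/10 + 5/42*1/2 + 1/7*1/10 + 8/21*13/20 = 5/14 = pi_S0  (ok)
  5/14*1/20 + 5/42*7/20 + 1/7*3/20 + 8/21*1/10 = 5/42 = pi_S1  (ok)
  5/14*1/10 + 5/42*1/10 + 1/7*2/5 + 8/21*1/10 = 1/7 = pi_S2  (ok)
  5/14*3/4 + 5/42*1/20 + 1/7*7/20 + 8/21*3/20 = 8/21 = pi_S3  (ok)

Answer: 5/14 5/42 1/7 8/21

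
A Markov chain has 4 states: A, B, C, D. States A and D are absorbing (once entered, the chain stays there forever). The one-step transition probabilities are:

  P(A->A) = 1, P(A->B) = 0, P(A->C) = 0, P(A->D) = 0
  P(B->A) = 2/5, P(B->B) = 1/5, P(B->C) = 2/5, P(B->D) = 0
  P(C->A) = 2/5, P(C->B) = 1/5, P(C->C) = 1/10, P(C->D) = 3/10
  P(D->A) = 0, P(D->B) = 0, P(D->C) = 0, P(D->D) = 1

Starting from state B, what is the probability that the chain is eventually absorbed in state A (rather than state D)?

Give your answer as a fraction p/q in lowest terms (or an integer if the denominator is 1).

Let a_i = P(absorbed in A | start in state i).
Boundary conditions: a_A = 1, a_D = 0.
For each transient state i, a_i = sum_j P(i->j) * a_j:
  a_B = 2/5*a_A + 1/5*a_B + 2/5*a_C + 0*a_D
  a_C = 2/5*a_A + 1/5*a_B + 1/10*a_C + 3/10*a_D

Substituting a_A = 1 and a_D = 0, rearrange to (I - Q) a = r where r[i] = P(i -> A):
  [4/5, -2/5] . (a_B, a_C) = 2/5
  [-1/5, 9/10] . (a_B, a_C) = 2/5

Solving yields:
  a_B = 13/16
  a_C = 5/8

Starting state is B, so the absorption probability is a_B = 13/16.

Answer: 13/16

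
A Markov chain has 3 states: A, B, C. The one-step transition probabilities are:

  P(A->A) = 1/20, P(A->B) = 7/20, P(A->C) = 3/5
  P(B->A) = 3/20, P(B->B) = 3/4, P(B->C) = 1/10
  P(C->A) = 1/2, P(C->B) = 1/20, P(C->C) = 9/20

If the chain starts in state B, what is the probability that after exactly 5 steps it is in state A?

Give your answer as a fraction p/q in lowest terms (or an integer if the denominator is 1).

Computing P^5 by repeated multiplication:
P^1 =
  A: [1/20, 7/20, 3/5]
  B: [3/20, 3/4, 1/10]
  C: [1/2, 1/20, 9/20]
P^2 =
  A: [71/200, 31/100, 67/200]
  B: [17/100, 31/50, 21/100]
  C: [103/400, 47/200, 203/400]
P^3 =
  A: [927/4000, 747/2000, 1579/4000]
  B: [413/2000, 107/200, 517/2000]
  C: [483/1600, 1167/4000, 3251/8000]
P^4 =
  A: [21199/80000, 15239/40000, 28323/80000]
  B: [8793/40000, 9729/20000, 11749/40000]
  C: [41927/160000, 27583/80000, 62907/160000]
P^5 =
  A: [395863/1600000, 316943/800000, 570251/1600000]
  B: [184657/800000, 36517/80000, 250173/800000]
  C: [167299/640000, 591943/1600000, 1179619/3200000]

(P^5)[B -> A] = 184657/800000

Answer: 184657/800000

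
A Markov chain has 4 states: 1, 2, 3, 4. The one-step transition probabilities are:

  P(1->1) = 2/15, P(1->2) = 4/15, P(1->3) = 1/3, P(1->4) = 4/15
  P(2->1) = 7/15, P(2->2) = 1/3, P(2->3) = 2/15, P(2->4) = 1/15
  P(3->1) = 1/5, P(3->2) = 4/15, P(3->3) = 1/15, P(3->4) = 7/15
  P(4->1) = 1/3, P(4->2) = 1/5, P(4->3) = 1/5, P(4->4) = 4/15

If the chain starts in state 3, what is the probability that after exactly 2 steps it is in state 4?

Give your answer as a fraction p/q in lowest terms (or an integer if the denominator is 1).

Answer: 17/75

Derivation:
Computing P^2 by repeated multiplication:
P^1 =
  1: [2/15, 4/15, 1/3, 4/15]
  2: [7/15, 1/3, 2/15, 1/15]
  3: [1/5, 4/15, 1/15, 7/15]
  4: [1/3, 1/5, 1/5, 4/15]
P^2 =
  1: [67/225, 4/15, 7/45, 7/25]
  2: [4/15, 64/225, 2/9, 17/75]
  3: [8/25, 19/75, 1/5, 17/75]
  4: [4/15, 59/225, 46/225, 4/15]

(P^2)[3 -> 4] = 17/75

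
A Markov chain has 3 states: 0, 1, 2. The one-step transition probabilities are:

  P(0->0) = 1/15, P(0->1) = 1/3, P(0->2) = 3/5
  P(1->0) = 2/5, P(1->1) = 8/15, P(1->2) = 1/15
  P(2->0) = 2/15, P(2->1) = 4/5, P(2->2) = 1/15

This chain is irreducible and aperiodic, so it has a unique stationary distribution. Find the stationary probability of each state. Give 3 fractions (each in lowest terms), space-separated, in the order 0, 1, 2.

Answer: 43/166 89/166 17/83

Derivation:
The stationary distribution satisfies pi = pi * P, i.e.:
  pi_0 = 1/15*pi_0 + 2/5*pi_1 + 2/15*pi_2
  pi_1 = 1/3*pi_0 + 8/15*pi_1 + 4/5*pi_2
  pi_2 = 3/5*pi_0 + 1/15*pi_1 + 1/15*pi_2
with normalization: pi_0 + pi_1 + pi_2 = 1.

Using the first 2 balance equations plus normalization, the linear system A*pi = b is:
  [-14/15, 2/5, 2/15] . pi = 0
  [1/3, -7/15, 4/5] . pi = 0
  [1, 1, 1] . pi = 1

Solving yields:
  pi_0 = 43/166
  pi_1 = 89/166
  pi_2 = 17/83

Verification (pi * P):
  43/166*1/15 + 89/166*2/5 + 17/83*2/15 = 43/166 = pi_0  (ok)
  43/166*1/3 + 89/166*8/15 + 17/83*4/5 = 89/166 = pi_1  (ok)
  43/166*3/5 + 89/166*1/15 + 17/83*1/15 = 17/83 = pi_2  (ok)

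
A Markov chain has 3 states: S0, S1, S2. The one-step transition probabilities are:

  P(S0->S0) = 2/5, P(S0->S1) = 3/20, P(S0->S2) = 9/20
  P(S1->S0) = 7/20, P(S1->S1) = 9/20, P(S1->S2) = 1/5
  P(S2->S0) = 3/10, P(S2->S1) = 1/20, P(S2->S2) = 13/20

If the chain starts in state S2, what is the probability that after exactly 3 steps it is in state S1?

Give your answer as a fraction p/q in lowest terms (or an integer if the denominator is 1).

Computing P^3 by repeated multiplication:
P^1 =
  S0: [2/5, 3/20, 9/20]
  S1: [7/20, 9/20, 1/5]
  S2: [3/10, 1/20, 13/20]
P^2 =
  S0: [139/400, 3/20, 201/400]
  S1: [143/400, 53/200, 151/400]
  S2: [133/400, 1/10, 227/400]
P^3 =
  S0: [1369/4000, 579/4000, 513/1000]
  S1: [349/1000, 767/4000, 1837/4000]
  S2: [1353/4000, 493/4000, 1077/2000]

(P^3)[S2 -> S1] = 493/4000

Answer: 493/4000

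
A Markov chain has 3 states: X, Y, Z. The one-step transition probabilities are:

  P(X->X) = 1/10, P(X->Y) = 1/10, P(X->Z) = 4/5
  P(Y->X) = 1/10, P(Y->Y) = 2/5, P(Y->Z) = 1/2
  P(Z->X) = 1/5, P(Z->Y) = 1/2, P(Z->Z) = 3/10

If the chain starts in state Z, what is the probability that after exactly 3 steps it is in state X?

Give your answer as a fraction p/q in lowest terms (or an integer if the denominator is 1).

Computing P^3 by repeated multiplication:
P^1 =
  X: [1/10, 1/10, 4/5]
  Y: [1/10, 2/5, 1/2]
  Z: [1/5, 1/2, 3/10]
P^2 =
  X: [9/50, 9/20, 37/100]
  Y: [3/20, 21/50, 43/100]
  Z: [13/100, 37/100, 1/2]
P^3 =
  X: [137/1000, 383/1000, 12/25]
  Y: [143/1000, 199/500, 459/1000]
  Z: [3/20, 411/1000, 439/1000]

(P^3)[Z -> X] = 3/20

Answer: 3/20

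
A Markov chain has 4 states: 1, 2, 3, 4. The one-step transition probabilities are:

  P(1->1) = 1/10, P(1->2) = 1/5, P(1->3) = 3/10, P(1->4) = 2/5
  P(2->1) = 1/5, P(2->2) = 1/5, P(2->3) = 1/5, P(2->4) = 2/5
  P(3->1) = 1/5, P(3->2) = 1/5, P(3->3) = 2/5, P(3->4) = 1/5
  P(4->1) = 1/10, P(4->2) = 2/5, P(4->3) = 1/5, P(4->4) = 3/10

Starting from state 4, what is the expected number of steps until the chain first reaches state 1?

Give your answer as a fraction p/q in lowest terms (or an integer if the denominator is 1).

Answer: 240/37

Derivation:
Let h_i = expected steps to first reach 1 from state i.
Boundary: h_1 = 0.
First-step equations for the other states:
  h_2 = 1 + 1/5*h_1 + 1/5*h_2 + 1/5*h_3 + 2/5*h_4
  h_3 = 1 + 1/5*h_1 + 1/5*h_2 + 2/5*h_3 + 1/5*h_4
  h_4 = 1 + 1/10*h_1 + 2/5*h_2 + 1/5*h_3 + 3/10*h_4

Substituting h_1 = 0 and rearranging gives the linear system (I - Q) h = 1:
  [4/5, -1/5, -2/5] . (h_2, h_3, h_4) = 1
  [-1/5, 3/5, -1/5] . (h_2, h_3, h_4) = 1
  [-2/5, -1/5, 7/10] . (h_2, h_3, h_4) = 1

Solving yields:
  h_2 = 220/37
  h_3 = 215/37
  h_4 = 240/37

Starting state is 4, so the expected hitting time is h_4 = 240/37.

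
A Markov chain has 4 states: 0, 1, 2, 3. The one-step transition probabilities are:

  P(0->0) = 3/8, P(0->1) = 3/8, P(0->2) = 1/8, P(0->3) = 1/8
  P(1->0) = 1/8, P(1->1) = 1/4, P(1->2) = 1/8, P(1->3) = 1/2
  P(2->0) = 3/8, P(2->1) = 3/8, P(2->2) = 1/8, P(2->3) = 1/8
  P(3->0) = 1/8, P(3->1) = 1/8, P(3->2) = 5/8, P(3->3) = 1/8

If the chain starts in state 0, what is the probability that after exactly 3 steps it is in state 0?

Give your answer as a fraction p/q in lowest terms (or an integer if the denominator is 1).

Answer: 15/64

Derivation:
Computing P^3 by repeated multiplication:
P^1 =
  0: [3/8, 3/8, 1/8, 1/8]
  1: [1/8, 1/4, 1/8, 1/2]
  2: [3/8, 3/8, 1/8, 1/8]
  3: [1/8, 1/8, 5/8, 1/8]
P^2 =
  0: [1/4, 19/64, 3/16, 17/64]
  1: [3/16, 7/32, 3/8, 7/32]
  2: [1/4, 19/64, 3/16, 17/64]
  3: [5/16, 21/64, 3/16, 11/64]
P^3 =
  0: [15/64, 139/512, 33/128, 121/512]
  1: [17/64, 75/256, 15/64, 53/256]
  2: [15/64, 139/512, 33/128, 121/512]
  3: [1/4, 149/512, 27/128, 127/512]

(P^3)[0 -> 0] = 15/64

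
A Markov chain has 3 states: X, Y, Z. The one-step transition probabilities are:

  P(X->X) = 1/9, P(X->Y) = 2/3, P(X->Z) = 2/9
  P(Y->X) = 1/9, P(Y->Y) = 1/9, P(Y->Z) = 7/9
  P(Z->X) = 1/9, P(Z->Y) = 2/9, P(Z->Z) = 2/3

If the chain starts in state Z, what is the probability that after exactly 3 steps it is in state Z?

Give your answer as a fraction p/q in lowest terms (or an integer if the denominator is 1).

Answer: 470/729

Derivation:
Computing P^3 by repeated multiplication:
P^1 =
  X: [1/9, 2/3, 2/9]
  Y: [1/9, 1/9, 7/9]
  Z: [1/9, 2/9, 2/3]
P^2 =
  X: [1/9, 16/81, 56/81]
  Y: [1/9, 7/27, 17/27]
  Z: [1/9, 20/81, 52/81]
P^3 =
  X: [1/9, 182/729, 466/729]
  Y: [1/9, 59/243, 157/243]
  Z: [1/9, 178/729, 470/729]

(P^3)[Z -> Z] = 470/729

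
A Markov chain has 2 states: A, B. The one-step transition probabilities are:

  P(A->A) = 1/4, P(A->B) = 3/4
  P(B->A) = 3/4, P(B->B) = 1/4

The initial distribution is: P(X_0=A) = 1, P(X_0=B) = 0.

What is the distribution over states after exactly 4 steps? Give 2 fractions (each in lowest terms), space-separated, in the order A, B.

Answer: 17/32 15/32

Derivation:
Propagating the distribution step by step (d_{t+1} = d_t * P):
d_0 = (A=1, B=0)
  d_1[A] = 1*1/4 + 0*3/4 = 1/4
  d_1[B] = 1*3/4 + 0*1/4 = 3/4
d_1 = (A=1/4, B=3/4)
  d_2[A] = 1/4*1/4 + 3/4*3/4 = 5/8
  d_2[B] = 1/4*3/4 + 3/4*1/4 = 3/8
d_2 = (A=5/8, B=3/8)
  d_3[A] = 5/8*1/4 + 3/8*3/4 = 7/16
  d_3[B] = 5/8*3/4 + 3/8*1/4 = 9/16
d_3 = (A=7/16, B=9/16)
  d_4[A] = 7/16*1/4 + 9/16*3/4 = 17/32
  d_4[B] = 7/16*3/4 + 9/16*1/4 = 15/32
d_4 = (A=17/32, B=15/32)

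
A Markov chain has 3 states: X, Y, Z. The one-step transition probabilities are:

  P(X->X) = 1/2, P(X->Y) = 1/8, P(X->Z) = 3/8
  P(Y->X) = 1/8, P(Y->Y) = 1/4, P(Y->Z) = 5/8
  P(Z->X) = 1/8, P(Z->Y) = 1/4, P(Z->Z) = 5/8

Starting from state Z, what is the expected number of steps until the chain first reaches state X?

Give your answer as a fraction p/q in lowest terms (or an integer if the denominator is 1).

Answer: 8

Derivation:
Let h_i = expected steps to first reach X from state i.
Boundary: h_X = 0.
First-step equations for the other states:
  h_Y = 1 + 1/8*h_X + 1/4*h_Y + 5/8*h_Z
  h_Z = 1 + 1/8*h_X + 1/4*h_Y + 5/8*h_Z

Substituting h_X = 0 and rearranging gives the linear system (I - Q) h = 1:
  [3/4, -5/8] . (h_Y, h_Z) = 1
  [-1/4, 3/8] . (h_Y, h_Z) = 1

Solving yields:
  h_Y = 8
  h_Z = 8

Starting state is Z, so the expected hitting time is h_Z = 8.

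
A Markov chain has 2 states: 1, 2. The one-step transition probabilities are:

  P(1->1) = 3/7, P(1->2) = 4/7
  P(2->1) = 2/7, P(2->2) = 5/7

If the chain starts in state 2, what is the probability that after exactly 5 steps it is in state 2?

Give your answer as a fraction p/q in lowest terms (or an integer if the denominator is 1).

Answer: 11205/16807

Derivation:
Computing P^5 by repeated multiplication:
P^1 =
  1: [3/7, 4/7]
  2: [2/7, 5/7]
P^2 =
  1: [17/49, 32/49]
  2: [16/49, 33/49]
P^3 =
  1: [115/343, 228/343]
  2: [114/343, 229/343]
P^4 =
  1: [801/2401, 1600/2401]
  2: [800/2401, 1601/2401]
P^5 =
  1: [5603/16807, 11204/16807]
  2: [5602/16807, 11205/16807]

(P^5)[2 -> 2] = 11205/16807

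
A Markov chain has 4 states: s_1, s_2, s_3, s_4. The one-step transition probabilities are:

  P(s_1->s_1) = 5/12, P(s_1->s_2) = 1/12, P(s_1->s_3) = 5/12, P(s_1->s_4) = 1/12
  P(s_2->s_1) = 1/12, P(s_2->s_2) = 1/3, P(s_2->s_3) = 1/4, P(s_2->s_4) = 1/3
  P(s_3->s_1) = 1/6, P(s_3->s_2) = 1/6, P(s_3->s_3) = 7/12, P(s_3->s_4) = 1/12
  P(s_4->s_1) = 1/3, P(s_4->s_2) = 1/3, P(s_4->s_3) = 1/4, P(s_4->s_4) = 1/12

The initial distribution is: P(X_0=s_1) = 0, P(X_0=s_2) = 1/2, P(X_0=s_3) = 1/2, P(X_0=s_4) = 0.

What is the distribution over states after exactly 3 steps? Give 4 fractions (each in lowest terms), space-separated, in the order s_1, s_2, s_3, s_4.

Propagating the distribution step by step (d_{t+1} = d_t * P):
d_0 = (s_1=0, s_2=1/2, s_3=1/2, s_4=0)
  d_1[s_1] = 0*5/12 + 1/2*1/12 + 1/2*1/6 + 0*1/3 = 1/8
  d_1[s_2] = 0*1/12 + 1/2*1/3 + 1/2*1/6 + 0*1/3 = 1/4
  d_1[s_3] = 0*5/12 + 1/2*1/4 + 1/2*7/12 + 0*1/4 = 5/12
  d_1[s_4] = 0*1/12 + 1/2*1/3 + 1/2*1/12 + 0*1/12 = 5/24
d_1 = (s_1=1/8, s_2=1/4, s_3=5/12, s_4=5/24)
  d_2[s_1] = 1/8*5/12 + 1/4*1/12 + 5/12*1/6 + 5/24*1/3 = 61/288
  d_2[s_2] = 1/8*1/12 + 1/4*1/3 + 5/12*1/6 + 5/24*1/3 = 67/288
  d_2[s_3] = 1/8*5/12 + 1/4*1/4 + 5/12*7/12 + 5/24*1/4 = 59/144
  d_2[s_4] = 1/8*1/12 + 1/4*1/3 + 5/12*1/12 + 5/24*1/12 = 7/48
d_2 = (s_1=61/288, s_2=67/288, s_3=59/144, s_4=7/48)
  d_3[s_1] = 61/288*5/12 + 67/288*1/12 + 59/144*1/6 + 7/48*1/3 = 97/432
  d_3[s_2] = 61/288*1/12 + 67/288*1/3 + 59/144*1/6 + 7/48*1/3 = 733/3456
  d_3[s_3] = 61/288*5/12 + 67/288*1/4 + 59/144*7/12 + 7/48*1/4 = 27/64
  d_3[s_4] = 61/288*1/12 + 67/288*1/3 + 59/144*1/12 + 7/48*1/12 = 163/1152
d_3 = (s_1=97/432, s_2=733/3456, s_3=27/64, s_4=163/1152)

Answer: 97/432 733/3456 27/64 163/1152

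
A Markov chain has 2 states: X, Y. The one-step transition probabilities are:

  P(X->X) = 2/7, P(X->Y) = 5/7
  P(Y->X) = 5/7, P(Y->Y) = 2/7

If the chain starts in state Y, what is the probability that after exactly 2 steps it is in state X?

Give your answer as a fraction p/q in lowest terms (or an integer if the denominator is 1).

Computing P^2 by repeated multiplication:
P^1 =
  X: [2/7, 5/7]
  Y: [5/7, 2/7]
P^2 =
  X: [29/49, 20/49]
  Y: [20/49, 29/49]

(P^2)[Y -> X] = 20/49

Answer: 20/49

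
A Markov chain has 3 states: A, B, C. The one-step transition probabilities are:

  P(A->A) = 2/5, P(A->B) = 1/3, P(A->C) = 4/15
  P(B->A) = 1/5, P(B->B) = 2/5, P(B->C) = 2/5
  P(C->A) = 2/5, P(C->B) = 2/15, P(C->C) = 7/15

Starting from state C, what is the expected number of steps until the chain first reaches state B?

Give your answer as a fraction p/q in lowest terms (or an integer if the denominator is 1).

Let h_i = expected steps to first reach B from state i.
Boundary: h_B = 0.
First-step equations for the other states:
  h_A = 1 + 2/5*h_A + 1/3*h_B + 4/15*h_C
  h_C = 1 + 2/5*h_A + 2/15*h_B + 7/15*h_C

Substituting h_B = 0 and rearranging gives the linear system (I - Q) h = 1:
  [3/5, -4/15] . (h_A, h_C) = 1
  [-2/5, 8/15] . (h_A, h_C) = 1

Solving yields:
  h_A = 15/4
  h_C = 75/16

Starting state is C, so the expected hitting time is h_C = 75/16.

Answer: 75/16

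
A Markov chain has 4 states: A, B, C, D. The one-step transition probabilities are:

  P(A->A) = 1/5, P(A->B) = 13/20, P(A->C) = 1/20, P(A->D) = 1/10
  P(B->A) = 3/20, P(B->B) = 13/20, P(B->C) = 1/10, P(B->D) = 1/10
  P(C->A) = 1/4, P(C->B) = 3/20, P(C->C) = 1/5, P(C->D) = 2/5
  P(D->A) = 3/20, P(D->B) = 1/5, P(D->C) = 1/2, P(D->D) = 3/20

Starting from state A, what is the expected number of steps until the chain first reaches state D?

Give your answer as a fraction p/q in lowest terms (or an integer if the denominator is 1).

Let h_i = expected steps to first reach D from state i.
Boundary: h_D = 0.
First-step equations for the other states:
  h_A = 1 + 1/5*h_A + 13/20*h_B + 1/20*h_C + 1/10*h_D
  h_B = 1 + 3/20*h_A + 13/20*h_B + 1/10*h_C + 1/10*h_D
  h_C = 1 + 1/4*h_A + 3/20*h_B + 1/5*h_C + 2/5*h_D

Substituting h_D = 0 and rearranging gives the linear system (I - Q) h = 1:
  [4/5, -13/20, -1/20] . (h_A, h_B, h_C) = 1
  [-3/20, 7/20, -1/10] . (h_A, h_B, h_C) = 1
  [-1/4, -3/20, 4/5] . (h_A, h_B, h_C) = 1

Solving yields:
  h_A = 3500/449
  h_B = 3440/449
  h_C = 2300/449

Starting state is A, so the expected hitting time is h_A = 3500/449.

Answer: 3500/449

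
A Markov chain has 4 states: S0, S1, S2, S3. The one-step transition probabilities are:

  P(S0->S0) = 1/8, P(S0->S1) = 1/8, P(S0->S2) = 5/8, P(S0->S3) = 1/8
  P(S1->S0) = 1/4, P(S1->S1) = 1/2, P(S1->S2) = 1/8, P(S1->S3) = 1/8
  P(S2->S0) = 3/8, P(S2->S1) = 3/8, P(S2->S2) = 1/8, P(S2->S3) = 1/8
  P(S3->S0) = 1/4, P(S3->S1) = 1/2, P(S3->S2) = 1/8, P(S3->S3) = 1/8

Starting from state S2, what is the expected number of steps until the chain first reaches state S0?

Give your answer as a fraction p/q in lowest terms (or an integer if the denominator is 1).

Let h_i = expected steps to first reach S0 from state i.
Boundary: h_S0 = 0.
First-step equations for the other states:
  h_S1 = 1 + 1/4*h_S0 + 1/2*h_S1 + 1/8*h_S2 + 1/8*h_S3
  h_S2 = 1 + 3/8*h_S0 + 3/8*h_S1 + 1/8*h_S2 + 1/8*h_S3
  h_S3 = 1 + 1/4*h_S0 + 1/2*h_S1 + 1/8*h_S2 + 1/8*h_S3

Substituting h_S0 = 0 and rearranging gives the linear system (I - Q) h = 1:
  [1/2, -1/8, -1/8] . (h_S1, h_S2, h_S3) = 1
  [-3/8, 7/8, -1/8] . (h_S1, h_S2, h_S3) = 1
  [-1/2, -1/8, 7/8] . (h_S1, h_S2, h_S3) = 1

Solving yields:
  h_S1 = 64/17
  h_S2 = 56/17
  h_S3 = 64/17

Starting state is S2, so the expected hitting time is h_S2 = 56/17.

Answer: 56/17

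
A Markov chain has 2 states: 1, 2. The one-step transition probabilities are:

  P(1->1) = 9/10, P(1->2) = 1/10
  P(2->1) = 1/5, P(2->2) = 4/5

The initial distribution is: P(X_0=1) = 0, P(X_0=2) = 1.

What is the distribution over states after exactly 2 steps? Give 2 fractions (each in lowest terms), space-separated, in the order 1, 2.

Propagating the distribution step by step (d_{t+1} = d_t * P):
d_0 = (1=0, 2=1)
  d_1[1] = 0*9/10 + 1*1/5 = 1/5
  d_1[2] = 0*1/10 + 1*4/5 = 4/5
d_1 = (1=1/5, 2=4/5)
  d_2[1] = 1/5*9/10 + 4/5*1/5 = 17/50
  d_2[2] = 1/5*1/10 + 4/5*4/5 = 33/50
d_2 = (1=17/50, 2=33/50)

Answer: 17/50 33/50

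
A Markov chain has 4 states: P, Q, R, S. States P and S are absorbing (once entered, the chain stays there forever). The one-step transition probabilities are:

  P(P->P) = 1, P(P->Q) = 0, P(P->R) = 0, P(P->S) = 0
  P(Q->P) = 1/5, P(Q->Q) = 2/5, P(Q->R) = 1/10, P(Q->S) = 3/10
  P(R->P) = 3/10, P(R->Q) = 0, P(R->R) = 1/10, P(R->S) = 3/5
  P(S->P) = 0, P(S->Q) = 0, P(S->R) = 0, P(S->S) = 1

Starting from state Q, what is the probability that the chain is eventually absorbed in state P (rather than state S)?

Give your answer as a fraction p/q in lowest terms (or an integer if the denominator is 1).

Answer: 7/18

Derivation:
Let a_i = P(absorbed in P | start in state i).
Boundary conditions: a_P = 1, a_S = 0.
For each transient state i, a_i = sum_j P(i->j) * a_j:
  a_Q = 1/5*a_P + 2/5*a_Q + 1/10*a_R + 3/10*a_S
  a_R = 3/10*a_P + 0*a_Q + 1/10*a_R + 3/5*a_S

Substituting a_P = 1 and a_S = 0, rearrange to (I - Q) a = r where r[i] = P(i -> P):
  [3/5, -1/10] . (a_Q, a_R) = 1/5
  [0, 9/10] . (a_Q, a_R) = 3/10

Solving yields:
  a_Q = 7/18
  a_R = 1/3

Starting state is Q, so the absorption probability is a_Q = 7/18.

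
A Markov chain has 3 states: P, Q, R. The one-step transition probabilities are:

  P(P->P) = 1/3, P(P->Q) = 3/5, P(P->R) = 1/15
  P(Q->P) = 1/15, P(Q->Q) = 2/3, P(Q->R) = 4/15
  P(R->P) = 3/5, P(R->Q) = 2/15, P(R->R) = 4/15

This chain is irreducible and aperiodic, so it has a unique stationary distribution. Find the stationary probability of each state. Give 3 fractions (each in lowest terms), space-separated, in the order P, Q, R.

The stationary distribution satisfies pi = pi * P, i.e.:
  pi_P = 1/3*pi_P + 1/15*pi_Q + 3/5*pi_R
  pi_Q = 3/5*pi_P + 2/3*pi_Q + 2/15*pi_R
  pi_R = 1/15*pi_P + 4/15*pi_Q + 4/15*pi_R
with normalization: pi_P + pi_Q + pi_R = 1.

Using the first 2 balance equations plus normalization, the linear system A*pi = b is:
  [-2/3, 1/15, 3/5] . pi = 0
  [3/5, -1/3, 2/15] . pi = 0
  [1, 1, 1] . pi = 1

Solving yields:
  pi_P = 47/189
  pi_Q = 101/189
  pi_R = 41/189

Verification (pi * P):
  47/189*1/3 + 101/189*1/15 + 41/189*3/5 = 47/189 = pi_P  (ok)
  47/189*3/5 + 101/189*2/3 + 41/189*2/15 = 101/189 = pi_Q  (ok)
  47/189*1/15 + 101/189*4/15 + 41/189*4/15 = 41/189 = pi_R  (ok)

Answer: 47/189 101/189 41/189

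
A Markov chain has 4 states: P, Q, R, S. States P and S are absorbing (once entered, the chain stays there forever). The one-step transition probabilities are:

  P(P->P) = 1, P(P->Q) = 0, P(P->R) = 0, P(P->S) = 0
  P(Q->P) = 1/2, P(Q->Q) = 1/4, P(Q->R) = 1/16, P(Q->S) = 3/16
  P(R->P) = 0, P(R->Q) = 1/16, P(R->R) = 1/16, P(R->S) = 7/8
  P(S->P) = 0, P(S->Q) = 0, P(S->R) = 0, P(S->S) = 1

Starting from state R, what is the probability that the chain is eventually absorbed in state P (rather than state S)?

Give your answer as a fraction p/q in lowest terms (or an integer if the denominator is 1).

Let a_i = P(absorbed in P | start in state i).
Boundary conditions: a_P = 1, a_S = 0.
For each transient state i, a_i = sum_j P(i->j) * a_j:
  a_Q = 1/2*a_P + 1/4*a_Q + 1/16*a_R + 3/16*a_S
  a_R = 0*a_P + 1/16*a_Q + 1/16*a_R + 7/8*a_S

Substituting a_P = 1 and a_S = 0, rearrange to (I - Q) a = r where r[i] = P(i -> P):
  [3/4, -1/16] . (a_Q, a_R) = 1/2
  [-1/16, 15/16] . (a_Q, a_R) = 0

Solving yields:
  a_Q = 120/179
  a_R = 8/179

Starting state is R, so the absorption probability is a_R = 8/179.

Answer: 8/179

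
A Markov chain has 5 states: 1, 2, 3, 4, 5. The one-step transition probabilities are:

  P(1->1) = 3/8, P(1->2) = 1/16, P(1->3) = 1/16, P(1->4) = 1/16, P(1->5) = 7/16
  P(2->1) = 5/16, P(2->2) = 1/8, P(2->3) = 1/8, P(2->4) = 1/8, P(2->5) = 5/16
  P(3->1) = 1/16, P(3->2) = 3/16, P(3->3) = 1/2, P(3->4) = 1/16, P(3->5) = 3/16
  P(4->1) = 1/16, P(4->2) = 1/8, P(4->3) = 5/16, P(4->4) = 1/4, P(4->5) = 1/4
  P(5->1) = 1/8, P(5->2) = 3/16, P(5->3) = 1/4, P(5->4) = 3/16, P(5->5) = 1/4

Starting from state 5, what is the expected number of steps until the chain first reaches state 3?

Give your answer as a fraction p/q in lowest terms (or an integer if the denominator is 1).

Answer: 24800/5129

Derivation:
Let h_i = expected steps to first reach 3 from state i.
Boundary: h_3 = 0.
First-step equations for the other states:
  h_1 = 1 + 3/8*h_1 + 1/16*h_2 + 1/16*h_3 + 1/16*h_4 + 7/16*h_5
  h_2 = 1 + 5/16*h_1 + 1/8*h_2 + 1/8*h_3 + 1/8*h_4 + 5/16*h_5
  h_4 = 1 + 1/16*h_1 + 1/8*h_2 + 5/16*h_3 + 1/4*h_4 + 1/4*h_5
  h_5 = 1 + 1/8*h_1 + 3/16*h_2 + 1/4*h_3 + 3/16*h_4 + 1/4*h_5

Substituting h_3 = 0 and rearranging gives the linear system (I - Q) h = 1:
  [5/8, -1/16, -1/16, -7/16] . (h_1, h_2, h_4, h_5) = 1
  [-5/16, 7/8, -1/8, -5/16] . (h_1, h_2, h_4, h_5) = 1
  [-1/16, -1/8, 3/4, -1/4] . (h_1, h_2, h_4, h_5) = 1
  [-1/8, -3/16, -3/16, 3/4] . (h_1, h_2, h_4, h_5) = 1

Solving yields:
  h_1 = 30704/5129
  h_2 = 28896/5129
  h_4 = 22480/5129
  h_5 = 24800/5129

Starting state is 5, so the expected hitting time is h_5 = 24800/5129.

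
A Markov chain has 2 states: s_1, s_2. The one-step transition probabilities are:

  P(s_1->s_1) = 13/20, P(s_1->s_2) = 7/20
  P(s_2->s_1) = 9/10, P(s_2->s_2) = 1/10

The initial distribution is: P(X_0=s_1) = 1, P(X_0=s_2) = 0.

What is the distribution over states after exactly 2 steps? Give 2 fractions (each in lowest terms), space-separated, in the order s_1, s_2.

Answer: 59/80 21/80

Derivation:
Propagating the distribution step by step (d_{t+1} = d_t * P):
d_0 = (s_1=1, s_2=0)
  d_1[s_1] = 1*13/20 + 0*9/10 = 13/20
  d_1[s_2] = 1*7/20 + 0*1/10 = 7/20
d_1 = (s_1=13/20, s_2=7/20)
  d_2[s_1] = 13/20*13/20 + 7/20*9/10 = 59/80
  d_2[s_2] = 13/20*7/20 + 7/20*1/10 = 21/80
d_2 = (s_1=59/80, s_2=21/80)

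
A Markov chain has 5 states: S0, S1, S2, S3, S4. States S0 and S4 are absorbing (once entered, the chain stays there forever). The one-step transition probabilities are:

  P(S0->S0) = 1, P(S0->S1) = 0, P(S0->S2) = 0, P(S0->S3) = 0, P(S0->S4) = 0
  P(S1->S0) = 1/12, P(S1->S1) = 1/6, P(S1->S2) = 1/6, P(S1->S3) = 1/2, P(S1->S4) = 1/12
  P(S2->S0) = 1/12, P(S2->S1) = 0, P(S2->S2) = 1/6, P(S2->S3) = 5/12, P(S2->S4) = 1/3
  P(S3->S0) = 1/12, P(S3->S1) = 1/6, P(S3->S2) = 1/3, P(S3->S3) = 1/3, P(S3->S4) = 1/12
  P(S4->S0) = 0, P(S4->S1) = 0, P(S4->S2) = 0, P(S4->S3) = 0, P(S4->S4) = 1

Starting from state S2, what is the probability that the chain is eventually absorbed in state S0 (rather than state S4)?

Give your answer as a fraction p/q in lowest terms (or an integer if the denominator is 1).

Let a_i = P(absorbed in S0 | start in state i).
Boundary conditions: a_S0 = 1, a_S4 = 0.
For each transient state i, a_i = sum_j P(i->j) * a_j:
  a_S1 = 1/12*a_S0 + 1/6*a_S1 + 1/6*a_S2 + 1/2*a_S3 + 1/12*a_S4
  a_S2 = 1/12*a_S0 + 0*a_S1 + 1/6*a_S2 + 5/12*a_S3 + 1/3*a_S4
  a_S3 = 1/12*a_S0 + 1/6*a_S1 + 1/3*a_S2 + 1/3*a_S3 + 1/12*a_S4

Substituting a_S0 = 1 and a_S4 = 0, rearrange to (I - Q) a = r where r[i] = P(i -> S0):
  [5/6, -1/6, -1/2] . (a_S1, a_S2, a_S3) = 1/12
  [0, 5/6, -5/12] . (a_S1, a_S2, a_S3) = 1/12
  [-1/6, -1/3, 2/3] . (a_S1, a_S2, a_S3) = 1/12

Solving yields:
  a_S1 = 17/46
  a_S2 = 32/115
  a_S3 = 41/115

Starting state is S2, so the absorption probability is a_S2 = 32/115.

Answer: 32/115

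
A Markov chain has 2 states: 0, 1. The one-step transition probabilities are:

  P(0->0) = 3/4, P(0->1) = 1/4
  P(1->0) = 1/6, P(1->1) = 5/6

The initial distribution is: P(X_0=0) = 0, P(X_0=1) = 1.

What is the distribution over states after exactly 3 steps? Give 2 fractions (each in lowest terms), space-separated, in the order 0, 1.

Propagating the distribution step by step (d_{t+1} = d_t * P):
d_0 = (0=0, 1=1)
  d_1[0] = 0*3/4 + 1*1/6 = 1/6
  d_1[1] = 0*1/4 + 1*5/6 = 5/6
d_1 = (0=1/6, 1=5/6)
  d_2[0] = 1/6*3/4 + 5/6*1/6 = 19/72
  d_2[1] = 1/6*1/4 + 5/6*5/6 = 53/72
d_2 = (0=19/72, 1=53/72)
  d_3[0] = 19/72*3/4 + 53/72*1/6 = 277/864
  d_3[1] = 19/72*1/4 + 53/72*5/6 = 587/864
d_3 = (0=277/864, 1=587/864)

Answer: 277/864 587/864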